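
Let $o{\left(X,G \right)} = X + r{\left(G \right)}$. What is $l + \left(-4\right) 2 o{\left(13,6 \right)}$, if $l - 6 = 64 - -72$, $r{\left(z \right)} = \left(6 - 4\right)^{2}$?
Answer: $6$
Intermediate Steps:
$r{\left(z \right)} = 4$ ($r{\left(z \right)} = 2^{2} = 4$)
$l = 142$ ($l = 6 + \left(64 - -72\right) = 6 + \left(64 + 72\right) = 6 + 136 = 142$)
$o{\left(X,G \right)} = 4 + X$ ($o{\left(X,G \right)} = X + 4 = 4 + X$)
$l + \left(-4\right) 2 o{\left(13,6 \right)} = 142 + \left(-4\right) 2 \left(4 + 13\right) = 142 - 136 = 6$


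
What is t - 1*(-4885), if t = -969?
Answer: 3916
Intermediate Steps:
t - 1*(-4885) = -969 - 1*(-4885) = -969 + 4885 = 3916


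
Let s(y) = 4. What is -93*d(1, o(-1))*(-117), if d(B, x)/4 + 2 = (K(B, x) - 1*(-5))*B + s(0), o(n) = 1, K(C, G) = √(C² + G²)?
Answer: 304668 + 43524*√2 ≈ 3.6622e+5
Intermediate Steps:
d(B, x) = 8 + 4*B*(5 + √(B² + x²)) (d(B, x) = -8 + 4*((√(B² + x²) - 1*(-5))*B + 4) = -8 + 4*((√(B² + x²) + 5)*B + 4) = -8 + 4*((5 + √(B² + x²))*B + 4) = -8 + 4*(B*(5 + √(B² + x²)) + 4) = -8 + 4*(4 + B*(5 + √(B² + x²))) = -8 + (16 + 4*B*(5 + √(B² + x²))) = 8 + 4*B*(5 + √(B² + x²)))
-93*d(1, o(-1))*(-117) = -93*(8 + 20*1 + 4*1*√(1² + 1²))*(-117) = -93*(8 + 20 + 4*1*√(1 + 1))*(-117) = -93*(8 + 20 + 4*1*√2)*(-117) = -93*(8 + 20 + 4*√2)*(-117) = -93*(28 + 4*√2)*(-117) = (-2604 - 372*√2)*(-117) = 304668 + 43524*√2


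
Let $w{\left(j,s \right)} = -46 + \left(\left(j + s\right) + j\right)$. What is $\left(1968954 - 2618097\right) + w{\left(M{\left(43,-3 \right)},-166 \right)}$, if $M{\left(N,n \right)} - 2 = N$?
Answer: $-649265$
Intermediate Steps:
$M{\left(N,n \right)} = 2 + N$
$w{\left(j,s \right)} = -46 + s + 2 j$ ($w{\left(j,s \right)} = -46 + \left(s + 2 j\right) = -46 + s + 2 j$)
$\left(1968954 - 2618097\right) + w{\left(M{\left(43,-3 \right)},-166 \right)} = \left(1968954 - 2618097\right) - \left(212 - 2 \left(2 + 43\right)\right) = -649143 - 122 = -649265$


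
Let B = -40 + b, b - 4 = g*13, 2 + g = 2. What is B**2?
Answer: 1296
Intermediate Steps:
g = 0 (g = -2 + 2 = 0)
b = 4 (b = 4 + 0*13 = 4 + 0 = 4)
B = -36 (B = -40 + 4 = -36)
B**2 = (-36)**2 = 1296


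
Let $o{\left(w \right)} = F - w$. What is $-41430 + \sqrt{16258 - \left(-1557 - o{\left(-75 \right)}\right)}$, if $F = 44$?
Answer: $-41430 + 7 \sqrt{366} \approx -41296.0$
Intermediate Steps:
$o{\left(w \right)} = 44 - w$
$-41430 + \sqrt{16258 - \left(-1557 - o{\left(-75 \right)}\right)} = -41430 + \sqrt{16258 + \left(\left(2429 + \left(44 - -75\right)\right) - 872\right)} = -41430 + \sqrt{16258 + \left(\left(2429 + \left(44 + 75\right)\right) - 872\right)} = -41430 + \sqrt{16258 + \left(\left(2429 + 119\right) - 872\right)} = -41430 + \sqrt{16258 + \left(2548 - 872\right)} = -41430 + \sqrt{16258 + 1676} = -41430 + \sqrt{17934} = -41430 + 7 \sqrt{366}$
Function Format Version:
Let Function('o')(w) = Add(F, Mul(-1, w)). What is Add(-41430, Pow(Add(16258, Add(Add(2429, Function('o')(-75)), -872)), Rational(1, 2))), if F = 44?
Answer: Add(-41430, Mul(7, Pow(366, Rational(1, 2)))) ≈ -41296.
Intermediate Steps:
Function('o')(w) = Add(44, Mul(-1, w))
Add(-41430, Pow(Add(16258, Add(Add(2429, Function('o')(-75)), -872)), Rational(1, 2))) = Add(-41430, Pow(Add(16258, Add(Add(2429, Add(44, Mul(-1, -75))), -872)), Rational(1, 2))) = Add(-41430, Pow(Add(16258, Add(Add(2429, Add(44, 75)), -872)), Rational(1, 2))) = Add(-41430, Pow(Add(16258, Add(Add(2429, 119), -872)), Rational(1, 2))) = Add(-41430, Pow(Add(16258, Add(2548, -872)), Rational(1, 2))) = Add(-41430, Pow(Add(16258, 1676), Rational(1, 2))) = Add(-41430, Pow(17934, Rational(1, 2))) = Add(-41430, Mul(7, Pow(366, Rational(1, 2))))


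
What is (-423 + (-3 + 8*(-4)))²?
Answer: 209764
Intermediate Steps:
(-423 + (-3 + 8*(-4)))² = (-423 + (-3 - 32))² = (-423 - 35)² = (-458)² = 209764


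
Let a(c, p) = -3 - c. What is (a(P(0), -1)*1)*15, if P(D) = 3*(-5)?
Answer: 180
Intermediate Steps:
P(D) = -15
(a(P(0), -1)*1)*15 = ((-3 - 1*(-15))*1)*15 = ((-3 + 15)*1)*15 = (12*1)*15 = 12*15 = 180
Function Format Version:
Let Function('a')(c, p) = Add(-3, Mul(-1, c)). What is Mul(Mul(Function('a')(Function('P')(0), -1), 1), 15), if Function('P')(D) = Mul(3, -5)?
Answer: 180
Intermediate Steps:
Function('P')(D) = -15
Mul(Mul(Function('a')(Function('P')(0), -1), 1), 15) = Mul(Mul(Add(-3, Mul(-1, -15)), 1), 15) = Mul(Mul(Add(-3, 15), 1), 15) = Mul(Mul(12, 1), 15) = Mul(12, 15) = 180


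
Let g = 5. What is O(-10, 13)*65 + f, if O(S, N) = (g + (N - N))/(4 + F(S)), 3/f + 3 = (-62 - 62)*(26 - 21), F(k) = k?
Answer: -202493/3738 ≈ -54.172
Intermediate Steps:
f = -3/623 (f = 3/(-3 + (-62 - 62)*(26 - 21)) = 3/(-3 - 124*5) = 3/(-3 - 620) = 3/(-623) = 3*(-1/623) = -3/623 ≈ -0.0048154)
O(S, N) = 5/(4 + S) (O(S, N) = (5 + (N - N))/(4 + S) = (5 + 0)/(4 + S) = 5/(4 + S))
O(-10, 13)*65 + f = (5/(4 - 10))*65 - 3/623 = (5/(-6))*65 - 3/623 = (5*(-1/6))*65 - 3/623 = -5/6*65 - 3/623 = -325/6 - 3/623 = -202493/3738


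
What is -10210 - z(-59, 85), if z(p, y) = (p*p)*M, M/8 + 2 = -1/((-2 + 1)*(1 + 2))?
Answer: 108610/3 ≈ 36203.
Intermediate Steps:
M = -40/3 (M = -16 + 8*(-1/((-2 + 1)*(1 + 2))) = -16 + 8*(-1/((-1*3))) = -16 + 8*(-1/(-3)) = -16 + 8*(-1*(-1/3)) = -16 + 8*(1/3) = -16 + 8/3 = -40/3 ≈ -13.333)
z(p, y) = -40*p**2/3 (z(p, y) = (p*p)*(-40/3) = p**2*(-40/3) = -40*p**2/3)
-10210 - z(-59, 85) = -10210 - (-40)*(-59)**2/3 = -10210 - (-40)*3481/3 = -10210 - 1*(-139240/3) = -10210 + 139240/3 = 108610/3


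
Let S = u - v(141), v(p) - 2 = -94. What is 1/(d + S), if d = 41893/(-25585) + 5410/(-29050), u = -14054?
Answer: -424711/5930589500 ≈ -7.1614e-5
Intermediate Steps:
v(p) = -92 (v(p) = 2 - 94 = -92)
S = -13962 (S = -14054 - 1*(-92) = -14054 + 92 = -13962)
d = -774518/424711 (d = 41893*(-1/25585) + 5410*(-1/29050) = -41893/25585 - 541/2905 = -774518/424711 ≈ -1.8236)
1/(d + S) = 1/(-774518/424711 - 13962) = 1/(-5930589500/424711) = -424711/5930589500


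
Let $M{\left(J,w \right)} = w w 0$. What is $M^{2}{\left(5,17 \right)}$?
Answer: $0$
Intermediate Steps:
$M{\left(J,w \right)} = 0$ ($M{\left(J,w \right)} = w^{2} \cdot 0 = 0$)
$M^{2}{\left(5,17 \right)} = 0^{2} = 0$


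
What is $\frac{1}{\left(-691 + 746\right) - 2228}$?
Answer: $- \frac{1}{2173} \approx -0.00046019$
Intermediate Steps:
$\frac{1}{\left(-691 + 746\right) - 2228} = \frac{1}{55 - 2228} = \frac{1}{-2173} = - \frac{1}{2173}$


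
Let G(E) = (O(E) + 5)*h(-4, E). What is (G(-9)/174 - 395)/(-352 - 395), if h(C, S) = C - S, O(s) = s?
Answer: 34375/64989 ≈ 0.52894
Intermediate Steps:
G(E) = (-4 - E)*(5 + E) (G(E) = (E + 5)*(-4 - E) = (5 + E)*(-4 - E) = (-4 - E)*(5 + E))
(G(-9)/174 - 395)/(-352 - 395) = (-(4 - 9)*(5 - 9)/174 - 395)/(-352 - 395) = (-1*(-5)*(-4)*(1/174) - 395)/(-747) = (-20*1/174 - 395)*(-1/747) = (-10/87 - 395)*(-1/747) = -34375/87*(-1/747) = 34375/64989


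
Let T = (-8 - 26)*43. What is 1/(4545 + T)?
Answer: 1/3083 ≈ 0.00032436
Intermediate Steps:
T = -1462 (T = -34*43 = -1462)
1/(4545 + T) = 1/(4545 - 1462) = 1/3083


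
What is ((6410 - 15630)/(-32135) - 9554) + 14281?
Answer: 30382273/6427 ≈ 4727.3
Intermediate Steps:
((6410 - 15630)/(-32135) - 9554) + 14281 = (-9220*(-1/32135) - 9554) + 14281 = (1844/6427 - 9554) + 14281 = -61401714/6427 + 14281 = 30382273/6427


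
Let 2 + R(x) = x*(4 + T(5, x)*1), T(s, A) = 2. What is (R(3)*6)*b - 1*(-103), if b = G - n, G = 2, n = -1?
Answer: 391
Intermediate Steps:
R(x) = -2 + 6*x (R(x) = -2 + x*(4 + 2*1) = -2 + x*(4 + 2) = -2 + x*6 = -2 + 6*x)
b = 3 (b = 2 - 1*(-1) = 2 + 1 = 3)
(R(3)*6)*b - 1*(-103) = ((-2 + 6*3)*6)*3 - 1*(-103) = ((-2 + 18)*6)*3 + 103 = (16*6)*3 + 103 = 96*3 + 103 = 288 + 103 = 391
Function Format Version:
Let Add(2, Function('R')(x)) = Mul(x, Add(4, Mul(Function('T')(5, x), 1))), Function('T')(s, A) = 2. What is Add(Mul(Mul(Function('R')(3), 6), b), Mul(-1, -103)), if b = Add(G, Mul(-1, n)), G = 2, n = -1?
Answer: 391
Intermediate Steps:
Function('R')(x) = Add(-2, Mul(6, x)) (Function('R')(x) = Add(-2, Mul(x, Add(4, Mul(2, 1)))) = Add(-2, Mul(x, Add(4, 2))) = Add(-2, Mul(x, 6)) = Add(-2, Mul(6, x)))
b = 3 (b = Add(2, Mul(-1, -1)) = Add(2, 1) = 3)
Add(Mul(Mul(Function('R')(3), 6), b), Mul(-1, -103)) = Add(Mul(Mul(Add(-2, Mul(6, 3)), 6), 3), Mul(-1, -103)) = Add(Mul(Mul(Add(-2, 18), 6), 3), 103) = Add(Mul(Mul(16, 6), 3), 103) = Add(Mul(96, 3), 103) = Add(288, 103) = 391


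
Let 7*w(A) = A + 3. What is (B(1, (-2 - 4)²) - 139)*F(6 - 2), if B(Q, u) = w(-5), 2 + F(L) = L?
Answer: -1950/7 ≈ -278.57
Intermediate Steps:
w(A) = 3/7 + A/7 (w(A) = (A + 3)/7 = (3 + A)/7 = 3/7 + A/7)
F(L) = -2 + L
B(Q, u) = -2/7 (B(Q, u) = 3/7 + (⅐)*(-5) = 3/7 - 5/7 = -2/7)
(B(1, (-2 - 4)²) - 139)*F(6 - 2) = (-2/7 - 139)*(-2 + (6 - 2)) = -975*(-2 + 4)/7 = -975/7*2 = -1950/7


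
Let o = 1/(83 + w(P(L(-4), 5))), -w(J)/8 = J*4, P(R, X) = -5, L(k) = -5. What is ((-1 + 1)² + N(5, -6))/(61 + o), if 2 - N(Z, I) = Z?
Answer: -729/14824 ≈ -0.049177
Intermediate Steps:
N(Z, I) = 2 - Z
w(J) = -32*J (w(J) = -8*J*4 = -32*J)
o = 1/243 (o = 1/(83 - 32*(-5)) = 1/(83 + 160) = 1/243 ≈ 0.0041152)
((-1 + 1)² + N(5, -6))/(61 + o) = ((-1 + 1)² + (2 - 1*5))/(61 + 1/243) = (0² + (2 - 5))/(14824/243) = 243*(0 - 3)/14824 = (243/14824)*(-3) = -729/14824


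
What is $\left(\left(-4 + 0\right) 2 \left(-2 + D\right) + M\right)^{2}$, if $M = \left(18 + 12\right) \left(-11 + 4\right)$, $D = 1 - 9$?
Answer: $16900$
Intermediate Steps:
$D = -8$ ($D = 1 - 9 = -8$)
$M = -210$ ($M = 30 \left(-7\right) = -210$)
$\left(\left(-4 + 0\right) 2 \left(-2 + D\right) + M\right)^{2} = \left(\left(-4 + 0\right) 2 \left(-2 - 8\right) - 210\right)^{2} = \left(\left(-4\right) 2 \left(-10\right) - 210\right)^{2} = \left(\left(-8\right) \left(-10\right) - 210\right)^{2} = \left(80 - 210\right)^{2} = \left(-130\right)^{2} = 16900$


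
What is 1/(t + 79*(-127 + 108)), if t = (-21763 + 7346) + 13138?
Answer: -1/2780 ≈ -0.00035971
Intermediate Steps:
t = -1279 (t = -14417 + 13138 = -1279)
1/(t + 79*(-127 + 108)) = 1/(-1279 + 79*(-127 + 108)) = 1/(-1279 + 79*(-19)) = 1/(-1279 - 1501) = 1/(-2780) = -1/2780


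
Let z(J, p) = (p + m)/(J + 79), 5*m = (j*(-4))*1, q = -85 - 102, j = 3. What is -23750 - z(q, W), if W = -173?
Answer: -12825877/540 ≈ -23752.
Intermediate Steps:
q = -187
m = -12/5 (m = ((3*(-4))*1)/5 = (-12*1)/5 = (1/5)*(-12) = -12/5 ≈ -2.4000)
z(J, p) = (-12/5 + p)/(79 + J) (z(J, p) = (p - 12/5)/(J + 79) = (-12/5 + p)/(79 + J))
-23750 - z(q, W) = -23750 - (-12/5 - 173)/(79 - 187) = -23750 - (-877)/((-108)*5) = -23750 - (-1)*(-877)/(108*5) = -23750 - 1*877/540 = -23750 - 877/540 = -12825877/540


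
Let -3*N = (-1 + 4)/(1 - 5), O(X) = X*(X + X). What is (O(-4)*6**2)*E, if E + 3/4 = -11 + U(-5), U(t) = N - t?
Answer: -7488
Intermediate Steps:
O(X) = 2*X**2 (O(X) = X*(2*X) = 2*X**2)
N = 1/4 (N = -(-1 + 4)/(3*(1 - 5)) = -1/(-4) = -(-1)/4 = -1/3*(-3/4) = 1/4 ≈ 0.25000)
U(t) = 1/4 - t
E = -13/2 (E = -3/4 + (-11 + (1/4 - 1*(-5))) = -3/4 + (-11 + (1/4 + 5)) = -3/4 + (-11 + 21/4) = -3/4 - 23/4 = -13/2 ≈ -6.5000)
(O(-4)*6**2)*E = ((2*(-4)**2)*6**2)*(-13/2) = ((2*16)*36)*(-13/2) = (32*36)*(-13/2) = 1152*(-13/2) = -7488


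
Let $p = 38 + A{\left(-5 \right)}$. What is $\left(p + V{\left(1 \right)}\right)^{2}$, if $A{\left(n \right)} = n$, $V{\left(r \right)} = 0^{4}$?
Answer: $1089$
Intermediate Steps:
$V{\left(r \right)} = 0$
$p = 33$ ($p = 38 - 5 = 33$)
$\left(p + V{\left(1 \right)}\right)^{2} = \left(33 + 0\right)^{2} = 33^{2} = 1089$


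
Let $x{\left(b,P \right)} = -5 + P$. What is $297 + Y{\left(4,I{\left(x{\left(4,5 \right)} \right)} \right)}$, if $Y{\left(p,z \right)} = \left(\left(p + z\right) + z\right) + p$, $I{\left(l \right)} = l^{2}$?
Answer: $305$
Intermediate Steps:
$Y{\left(p,z \right)} = 2 p + 2 z$ ($Y{\left(p,z \right)} = \left(p + 2 z\right) + p = 2 p + 2 z$)
$297 + Y{\left(4,I{\left(x{\left(4,5 \right)} \right)} \right)} = 297 + \left(2 \cdot 4 + 2 \left(-5 + 5\right)^{2}\right) = 297 + \left(8 + 2 \cdot 0^{2}\right) = 297 + \left(8 + 2 \cdot 0\right) = 297 + \left(8 + 0\right) = 297 + 8 = 305$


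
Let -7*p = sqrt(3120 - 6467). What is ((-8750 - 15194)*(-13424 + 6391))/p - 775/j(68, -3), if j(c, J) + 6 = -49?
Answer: 155/11 + 1178787064*I*sqrt(3347)/3347 ≈ 14.091 + 2.0375e+7*I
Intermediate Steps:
j(c, J) = -55 (j(c, J) = -6 - 49 = -55)
p = -I*sqrt(3347)/7 (p = -sqrt(3120 - 6467)/7 = -I*sqrt(3347)/7 ≈ -8.2648*I)
((-8750 - 15194)*(-13424 + 6391))/p - 775/j(68, -3) = ((-8750 - 15194)*(-13424 + 6391))/((-I*sqrt(3347)/7)) - 775/(-55) = (-23944*(-7033))*(7*I*sqrt(3347)/3347) - 775*(-1/55) = 168398152*(7*I*sqrt(3347)/3347) + 155/11 = 1178787064*I*sqrt(3347)/3347 + 155/11 = 155/11 + 1178787064*I*sqrt(3347)/3347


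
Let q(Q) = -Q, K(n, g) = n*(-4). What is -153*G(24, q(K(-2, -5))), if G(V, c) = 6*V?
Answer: -22032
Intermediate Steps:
K(n, g) = -4*n
-153*G(24, q(K(-2, -5))) = -918*24 = -153*144 = -22032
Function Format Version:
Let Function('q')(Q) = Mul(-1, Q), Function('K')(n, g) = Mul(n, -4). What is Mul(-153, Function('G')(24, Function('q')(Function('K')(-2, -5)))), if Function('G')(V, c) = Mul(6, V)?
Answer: -22032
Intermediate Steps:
Function('K')(n, g) = Mul(-4, n)
Mul(-153, Function('G')(24, Function('q')(Function('K')(-2, -5)))) = Mul(-153, Mul(6, 24)) = Mul(-153, 144) = -22032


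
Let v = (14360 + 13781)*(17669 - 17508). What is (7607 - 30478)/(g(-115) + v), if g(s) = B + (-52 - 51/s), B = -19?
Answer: -2630165/521022501 ≈ -0.0050481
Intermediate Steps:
v = 4530701 (v = 28141*161 = 4530701)
g(s) = -71 - 51/s (g(s) = -19 + (-52 - 51/s) = -71 - 51/s)
(7607 - 30478)/(g(-115) + v) = (7607 - 30478)/((-71 - 51/(-115)) + 4530701) = -22871/((-71 - 51*(-1/115)) + 4530701) = -22871/((-71 + 51/115) + 4530701) = -22871/(-8114/115 + 4530701) = -22871/521022501/115 = -22871*115/521022501 = -2630165/521022501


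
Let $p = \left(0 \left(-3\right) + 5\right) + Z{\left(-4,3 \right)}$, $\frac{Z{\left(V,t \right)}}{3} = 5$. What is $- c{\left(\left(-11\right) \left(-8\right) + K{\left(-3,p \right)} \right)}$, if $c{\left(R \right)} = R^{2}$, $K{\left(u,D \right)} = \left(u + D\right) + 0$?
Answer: $-11025$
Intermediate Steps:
$Z{\left(V,t \right)} = 15$ ($Z{\left(V,t \right)} = 3 \cdot 5 = 15$)
$p = 20$ ($p = \left(0 \left(-3\right) + 5\right) + 15 = \left(0 + 5\right) + 15 = 5 + 15 = 20$)
$K{\left(u,D \right)} = D + u$ ($K{\left(u,D \right)} = \left(D + u\right) + 0 = D + u$)
$- c{\left(\left(-11\right) \left(-8\right) + K{\left(-3,p \right)} \right)} = - \left(\left(-11\right) \left(-8\right) + \left(20 - 3\right)\right)^{2} = - \left(88 + 17\right)^{2} = - 105^{2} = \left(-1\right) 11025 = -11025$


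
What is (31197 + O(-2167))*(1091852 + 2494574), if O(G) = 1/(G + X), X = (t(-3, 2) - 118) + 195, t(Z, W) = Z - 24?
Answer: 236862090892448/2117 ≈ 1.1189e+11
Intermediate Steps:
t(Z, W) = -24 + Z
X = 50 (X = ((-24 - 3) - 118) + 195 = (-27 - 118) + 195 = -145 + 195 = 50)
O(G) = 1/(50 + G) (O(G) = 1/(G + 50) = 1/(50 + G))
(31197 + O(-2167))*(1091852 + 2494574) = (31197 + 1/(50 - 2167))*(1091852 + 2494574) = (31197 + 1/(-2117))*3586426 = (31197 - 1/2117)*3586426 = (66044048/2117)*3586426 = 236862090892448/2117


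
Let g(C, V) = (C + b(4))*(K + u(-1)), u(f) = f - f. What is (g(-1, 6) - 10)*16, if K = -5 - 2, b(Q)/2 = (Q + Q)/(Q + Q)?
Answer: -272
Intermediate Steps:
b(Q) = 2 (b(Q) = 2*((Q + Q)/(Q + Q)) = 2*((2*Q)/((2*Q))) = 2*((2*Q)*(1/(2*Q))) = 2*1 = 2)
u(f) = 0
K = -7
g(C, V) = -14 - 7*C (g(C, V) = (C + 2)*(-7 + 0) = (2 + C)*(-7) = -14 - 7*C)
(g(-1, 6) - 10)*16 = ((-14 - 7*(-1)) - 10)*16 = ((-14 + 7) - 10)*16 = (-7 - 10)*16 = -17*16 = -272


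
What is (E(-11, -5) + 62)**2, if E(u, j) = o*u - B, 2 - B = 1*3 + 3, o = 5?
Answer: 121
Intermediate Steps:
B = -4 (B = 2 - (1*3 + 3) = 2 - (3 + 3) = 2 - 1*6 = 2 - 6 = -4)
E(u, j) = 4 + 5*u (E(u, j) = 5*u - 1*(-4) = 5*u + 4 = 4 + 5*u)
(E(-11, -5) + 62)**2 = ((4 + 5*(-11)) + 62)**2 = ((4 - 55) + 62)**2 = (-51 + 62)**2 = 11**2 = 121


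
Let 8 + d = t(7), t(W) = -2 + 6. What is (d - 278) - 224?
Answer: -506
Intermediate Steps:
t(W) = 4
d = -4 (d = -8 + 4 = -4)
(d - 278) - 224 = (-4 - 278) - 224 = -282 - 224 = -506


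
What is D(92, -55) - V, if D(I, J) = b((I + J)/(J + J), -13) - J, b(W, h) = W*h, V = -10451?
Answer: 1156141/110 ≈ 10510.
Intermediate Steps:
D(I, J) = -J - 13*(I + J)/(2*J) (D(I, J) = ((I + J)/(J + J))*(-13) - J = ((I + J)/((2*J)))*(-13) - J = ((I + J)*(1/(2*J)))*(-13) - J = ((I + J)/(2*J))*(-13) - J = -13*(I + J)/(2*J) - J = -J - 13*(I + J)/(2*J))
D(92, -55) - V = (-13/2 - 1*(-55) - 13/2*92/(-55)) - 1*(-10451) = (-13/2 + 55 - 13/2*92*(-1/55)) + 10451 = (-13/2 + 55 + 598/55) + 10451 = 6531/110 + 10451 = 1156141/110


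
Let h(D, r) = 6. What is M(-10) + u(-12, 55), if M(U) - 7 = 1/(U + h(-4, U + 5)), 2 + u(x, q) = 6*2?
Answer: 67/4 ≈ 16.750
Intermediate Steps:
u(x, q) = 10 (u(x, q) = -2 + 6*2 = -2 + 12 = 10)
M(U) = 7 + 1/(6 + U) (M(U) = 7 + 1/(U + 6) = 7 + 1/(6 + U))
M(-10) + u(-12, 55) = (43 + 7*(-10))/(6 - 10) + 10 = (43 - 70)/(-4) + 10 = -¼*(-27) + 10 = 27/4 + 10 = 67/4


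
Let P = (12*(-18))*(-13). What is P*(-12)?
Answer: -33696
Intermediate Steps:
P = 2808 (P = -216*(-13) = 2808)
P*(-12) = 2808*(-12) = -33696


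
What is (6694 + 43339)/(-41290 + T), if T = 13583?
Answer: -50033/27707 ≈ -1.8058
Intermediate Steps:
(6694 + 43339)/(-41290 + T) = (6694 + 43339)/(-41290 + 13583) = 50033/(-27707) = 50033*(-1/27707) = -50033/27707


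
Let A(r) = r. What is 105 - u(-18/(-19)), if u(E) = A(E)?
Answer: 1977/19 ≈ 104.05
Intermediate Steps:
u(E) = E
105 - u(-18/(-19)) = 105 - (-18)/(-19) = 105 - (-18)*(-1)/19 = 105 - 1*18/19 = 105 - 18/19 = 1977/19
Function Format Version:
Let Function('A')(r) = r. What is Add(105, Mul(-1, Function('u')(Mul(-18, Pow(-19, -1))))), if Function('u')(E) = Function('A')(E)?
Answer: Rational(1977, 19) ≈ 104.05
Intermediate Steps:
Function('u')(E) = E
Add(105, Mul(-1, Function('u')(Mul(-18, Pow(-19, -1))))) = Add(105, Mul(-1, Mul(-18, Pow(-19, -1)))) = Add(105, Mul(-1, Mul(-18, Rational(-1, 19)))) = Add(105, Mul(-1, Rational(18, 19))) = Add(105, Rational(-18, 19)) = Rational(1977, 19)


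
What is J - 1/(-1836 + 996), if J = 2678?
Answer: 2249521/840 ≈ 2678.0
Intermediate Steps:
J - 1/(-1836 + 996) = 2678 - 1/(-1836 + 996) = 2678 - 1/(-840) = 2678 - 1*(-1/840) = 2678 + 1/840 = 2249521/840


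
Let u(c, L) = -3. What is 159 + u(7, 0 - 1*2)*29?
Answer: 72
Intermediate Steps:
159 + u(7, 0 - 1*2)*29 = 159 - 3*29 = 159 - 87 = 72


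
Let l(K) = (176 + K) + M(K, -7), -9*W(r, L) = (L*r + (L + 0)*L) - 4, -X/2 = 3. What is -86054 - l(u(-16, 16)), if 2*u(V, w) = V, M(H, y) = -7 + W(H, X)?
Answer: -775855/9 ≈ -86206.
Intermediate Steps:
X = -6 (X = -2*3 = -6)
W(r, L) = 4/9 - L²/9 - L*r/9 (W(r, L) = -((L*r + (L + 0)*L) - 4)/9 = -((L*r + L*L) - 4)/9 = -((L*r + L²) - 4)/9 = -((L² + L*r) - 4)/9 = -(-4 + L² + L*r)/9 = 4/9 - L²/9 - L*r/9)
M(H, y) = -95/9 + 2*H/3 (M(H, y) = -7 + (4/9 - ⅑*(-6)² - ⅑*(-6)*H) = -7 + (4/9 - ⅑*36 + 2*H/3) = -7 + (4/9 - 4 + 2*H/3) = -7 + (-32/9 + 2*H/3) = -95/9 + 2*H/3)
u(V, w) = V/2
l(K) = 1489/9 + 5*K/3 (l(K) = (176 + K) + (-95/9 + 2*K/3) = 1489/9 + 5*K/3)
-86054 - l(u(-16, 16)) = -86054 - (1489/9 + 5*((½)*(-16))/3) = -86054 - (1489/9 + (5/3)*(-8)) = -86054 - (1489/9 - 40/3) = -86054 - 1*1369/9 = -86054 - 1369/9 = -775855/9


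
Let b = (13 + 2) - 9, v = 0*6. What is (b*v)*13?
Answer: 0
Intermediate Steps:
v = 0
b = 6 (b = 15 - 9 = 6)
(b*v)*13 = (6*0)*13 = 0*13 = 0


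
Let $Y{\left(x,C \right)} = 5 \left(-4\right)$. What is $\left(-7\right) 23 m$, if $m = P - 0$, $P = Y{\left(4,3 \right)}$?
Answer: $3220$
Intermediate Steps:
$Y{\left(x,C \right)} = -20$
$P = -20$
$m = -20$ ($m = -20 - 0 = -20 + 0 = -20$)
$\left(-7\right) 23 m = \left(-7\right) 23 \left(-20\right) = \left(-161\right) \left(-20\right) = 3220$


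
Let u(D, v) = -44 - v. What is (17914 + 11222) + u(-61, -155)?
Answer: 29247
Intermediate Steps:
(17914 + 11222) + u(-61, -155) = (17914 + 11222) + (-44 - 1*(-155)) = 29136 + (-44 + 155) = 29136 + 111 = 29247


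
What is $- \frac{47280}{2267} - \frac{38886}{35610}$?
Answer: $- \frac{295299227}{13454645} \approx -21.948$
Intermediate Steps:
$- \frac{47280}{2267} - \frac{38886}{35610} = \left(-47280\right) \frac{1}{2267} - \frac{6481}{5935} = - \frac{47280}{2267} - \frac{6481}{5935} = - \frac{295299227}{13454645}$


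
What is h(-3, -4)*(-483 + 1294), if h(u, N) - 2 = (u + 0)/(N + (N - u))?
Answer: 10543/5 ≈ 2108.6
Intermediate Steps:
h(u, N) = 2 + u/(-u + 2*N) (h(u, N) = 2 + (u + 0)/(N + (N - u)) = 2 + u/(-u + 2*N))
h(-3, -4)*(-483 + 1294) = ((-1*(-3) + 4*(-4))/(-1*(-3) + 2*(-4)))*(-483 + 1294) = ((3 - 16)/(3 - 8))*811 = (-13/(-5))*811 = -1/5*(-13)*811 = (13/5)*811 = 10543/5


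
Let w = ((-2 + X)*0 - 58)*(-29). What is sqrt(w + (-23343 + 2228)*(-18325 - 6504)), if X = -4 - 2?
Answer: 11*sqrt(4332777) ≈ 22897.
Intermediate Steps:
X = -6
w = 1682 (w = ((-2 - 6)*0 - 58)*(-29) = (-8*0 - 58)*(-29) = (0 - 58)*(-29) = -58*(-29) = 1682)
sqrt(w + (-23343 + 2228)*(-18325 - 6504)) = sqrt(1682 + (-23343 + 2228)*(-18325 - 6504)) = sqrt(1682 - 21115*(-24829)) = sqrt(1682 + 524264335) = sqrt(524266017) = 11*sqrt(4332777)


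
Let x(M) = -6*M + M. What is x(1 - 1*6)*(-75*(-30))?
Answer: 56250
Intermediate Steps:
x(M) = -5*M
x(1 - 1*6)*(-75*(-30)) = (-5*(1 - 1*6))*(-75*(-30)) = -5*(1 - 6)*2250 = -5*(-5)*2250 = 25*2250 = 56250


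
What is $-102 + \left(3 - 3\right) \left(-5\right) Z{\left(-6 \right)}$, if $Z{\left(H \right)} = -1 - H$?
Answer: $-102$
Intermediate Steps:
$-102 + \left(3 - 3\right) \left(-5\right) Z{\left(-6 \right)} = -102 + \left(3 - 3\right) \left(-5\right) \left(-1 - -6\right) = -102 + 0 \left(-5\right) \left(-1 + 6\right) = -102 + 0 \cdot 5 = -102 + 0 = -102$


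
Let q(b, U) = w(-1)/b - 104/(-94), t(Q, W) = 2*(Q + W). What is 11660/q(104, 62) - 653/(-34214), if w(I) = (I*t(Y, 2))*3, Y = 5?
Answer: 974998847761/58745438 ≈ 16597.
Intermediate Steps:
t(Q, W) = 2*Q + 2*W
w(I) = 42*I (w(I) = (I*(2*5 + 2*2))*3 = (I*(10 + 4))*3 = (I*14)*3 = (14*I)*3 = 42*I)
q(b, U) = 52/47 - 42/b (q(b, U) = (42*(-1))/b - 104/(-94) = -42/b - 104*(-1/94) = -42/b + 52/47 = 52/47 - 42/b)
11660/q(104, 62) - 653/(-34214) = 11660/(52/47 - 42/104) - 653/(-34214) = 11660/(52/47 - 42*1/104) - 653*(-1/34214) = 11660/(52/47 - 21/52) + 653/34214 = 11660/(1717/2444) + 653/34214 = 11660*(2444/1717) + 653/34214 = 28497040/1717 + 653/34214 = 974998847761/58745438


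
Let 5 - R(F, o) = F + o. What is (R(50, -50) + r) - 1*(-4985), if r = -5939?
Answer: -949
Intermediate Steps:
R(F, o) = 5 - F - o (R(F, o) = 5 - (F + o) = 5 + (-F - o) = 5 - F - o)
(R(50, -50) + r) - 1*(-4985) = ((5 - 1*50 - 1*(-50)) - 5939) - 1*(-4985) = ((5 - 50 + 50) - 5939) + 4985 = (5 - 5939) + 4985 = -5934 + 4985 = -949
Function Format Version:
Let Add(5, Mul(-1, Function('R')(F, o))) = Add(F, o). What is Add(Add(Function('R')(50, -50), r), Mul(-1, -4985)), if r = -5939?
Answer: -949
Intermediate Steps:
Function('R')(F, o) = Add(5, Mul(-1, F), Mul(-1, o)) (Function('R')(F, o) = Add(5, Mul(-1, Add(F, o))) = Add(5, Add(Mul(-1, F), Mul(-1, o))) = Add(5, Mul(-1, F), Mul(-1, o)))
Add(Add(Function('R')(50, -50), r), Mul(-1, -4985)) = Add(Add(Add(5, Mul(-1, 50), Mul(-1, -50)), -5939), Mul(-1, -4985)) = Add(Add(Add(5, -50, 50), -5939), 4985) = Add(Add(5, -5939), 4985) = Add(-5934, 4985) = -949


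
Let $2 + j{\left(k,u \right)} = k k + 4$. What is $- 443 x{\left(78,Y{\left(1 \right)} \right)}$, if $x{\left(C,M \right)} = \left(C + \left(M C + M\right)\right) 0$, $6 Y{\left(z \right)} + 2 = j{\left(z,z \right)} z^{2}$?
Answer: $0$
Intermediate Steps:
$j{\left(k,u \right)} = 2 + k^{2}$ ($j{\left(k,u \right)} = -2 + \left(k k + 4\right) = -2 + \left(k^{2} + 4\right) = -2 + \left(4 + k^{2}\right) = 2 + k^{2}$)
$Y{\left(z \right)} = - \frac{1}{3} + \frac{z^{2} \left(2 + z^{2}\right)}{6}$ ($Y{\left(z \right)} = - \frac{1}{3} + \frac{\left(2 + z^{2}\right) z^{2}}{6} = - \frac{1}{3} + \frac{z^{2} \left(2 + z^{2}\right)}{6}$)
$x{\left(C,M \right)} = 0$ ($x{\left(C,M \right)} = \left(C + \left(C M + M\right)\right) 0 = \left(C + \left(M + C M\right)\right) 0 = \left(C + M + C M\right) 0 = 0$)
$- 443 x{\left(78,Y{\left(1 \right)} \right)} = \left(-443\right) 0 = 0$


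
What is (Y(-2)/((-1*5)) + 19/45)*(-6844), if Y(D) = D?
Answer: -253228/45 ≈ -5627.3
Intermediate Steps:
(Y(-2)/((-1*5)) + 19/45)*(-6844) = (-2/((-1*5)) + 19/45)*(-6844) = (-2/(-5) + 19*(1/45))*(-6844) = (-2*(-1/5) + 19/45)*(-6844) = (2/5 + 19/45)*(-6844) = (37/45)*(-6844) = -253228/45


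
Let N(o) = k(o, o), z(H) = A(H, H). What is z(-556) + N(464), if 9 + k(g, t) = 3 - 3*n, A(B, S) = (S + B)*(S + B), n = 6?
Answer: 1236520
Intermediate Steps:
A(B, S) = (B + S)² (A(B, S) = (B + S)*(B + S) = (B + S)²)
z(H) = 4*H² (z(H) = (H + H)² = (2*H)² = 4*H²)
k(g, t) = -24 (k(g, t) = -9 + (3 - 3*6) = -9 + (3 - 18) = -9 - 15 = -24)
N(o) = -24
z(-556) + N(464) = 4*(-556)² - 24 = 4*309136 - 24 = 1236544 - 24 = 1236520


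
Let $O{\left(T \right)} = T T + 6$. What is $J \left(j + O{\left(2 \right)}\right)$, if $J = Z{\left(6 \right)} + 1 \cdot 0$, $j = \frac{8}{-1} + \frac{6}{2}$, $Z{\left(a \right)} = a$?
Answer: $30$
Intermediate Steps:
$j = -5$ ($j = 8 \left(-1\right) + 6 \cdot \frac{1}{2} = -8 + 3 = -5$)
$O{\left(T \right)} = 6 + T^{2}$ ($O{\left(T \right)} = T^{2} + 6 = 6 + T^{2}$)
$J = 6$ ($J = 6 + 1 \cdot 0 = 6 + 0 = 6$)
$J \left(j + O{\left(2 \right)}\right) = 6 \left(-5 + \left(6 + 2^{2}\right)\right) = 6 \left(-5 + \left(6 + 4\right)\right) = 6 \left(-5 + 10\right) = 6 \cdot 5 = 30$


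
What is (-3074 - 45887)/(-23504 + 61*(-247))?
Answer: 48961/38571 ≈ 1.2694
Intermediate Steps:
(-3074 - 45887)/(-23504 + 61*(-247)) = -48961/(-23504 - 15067) = -48961/(-38571) = -48961*(-1/38571) = 48961/38571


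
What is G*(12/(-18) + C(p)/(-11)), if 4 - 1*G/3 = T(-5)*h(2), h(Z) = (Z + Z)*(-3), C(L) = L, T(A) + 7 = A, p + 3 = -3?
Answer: 560/11 ≈ 50.909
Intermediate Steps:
p = -6 (p = -3 - 3 = -6)
T(A) = -7 + A
h(Z) = -6*Z (h(Z) = (2*Z)*(-3) = -6*Z)
G = -420 (G = 12 - 3*(-7 - 5)*(-6*2) = 12 - (-36)*(-12) = 12 - 3*144 = 12 - 432 = -420)
G*(12/(-18) + C(p)/(-11)) = -420*(12/(-18) - 6/(-11)) = -420*(12*(-1/18) - 6*(-1/11)) = -420*(-⅔ + 6/11) = -420*(-4/33) = 560/11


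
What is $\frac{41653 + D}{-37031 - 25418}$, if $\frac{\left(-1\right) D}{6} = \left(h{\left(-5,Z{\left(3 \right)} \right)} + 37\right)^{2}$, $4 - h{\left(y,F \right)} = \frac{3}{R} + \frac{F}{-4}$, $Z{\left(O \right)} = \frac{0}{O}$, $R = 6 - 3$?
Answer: $- \frac{32053}{62449} \approx -0.51327$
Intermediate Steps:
$R = 3$ ($R = 6 - 3 = 3$)
$Z{\left(O \right)} = 0$
$h{\left(y,F \right)} = 3 + \frac{F}{4}$ ($h{\left(y,F \right)} = 4 - \left(\frac{3}{3} + \frac{F}{-4}\right) = 4 - \left(3 \cdot \frac{1}{3} + F \left(- \frac{1}{4}\right)\right) = 4 - \left(1 - \frac{F}{4}\right) = 4 + \left(-1 + \frac{F}{4}\right) = 3 + \frac{F}{4}$)
$D = -9600$ ($D = - 6 \left(\left(3 + \frac{1}{4} \cdot 0\right) + 37\right)^{2} = - 6 \left(\left(3 + 0\right) + 37\right)^{2} = - 6 \left(3 + 37\right)^{2} = - 6 \cdot 40^{2} = \left(-6\right) 1600 = -9600$)
$\frac{41653 + D}{-37031 - 25418} = \frac{41653 - 9600}{-37031 - 25418} = \frac{32053}{-62449} = 32053 \left(- \frac{1}{62449}\right) = - \frac{32053}{62449}$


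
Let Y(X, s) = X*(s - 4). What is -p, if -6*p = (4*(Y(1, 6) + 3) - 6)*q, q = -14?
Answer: -98/3 ≈ -32.667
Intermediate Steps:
Y(X, s) = X*(-4 + s)
p = 98/3 (p = -(4*(1*(-4 + 6) + 3) - 6)*(-14)/6 = -(4*(1*2 + 3) - 6)*(-14)/6 = -(4*(2 + 3) - 6)*(-14)/6 = -(4*5 - 6)*(-14)/6 = -(20 - 6)*(-14)/6 = -7*(-14)/3 = -⅙*(-196) = 98/3 ≈ 32.667)
-p = -1*98/3 = -98/3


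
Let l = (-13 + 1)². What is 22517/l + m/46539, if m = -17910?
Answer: 116148847/744624 ≈ 155.98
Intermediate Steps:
l = 144 (l = (-12)² = 144)
22517/l + m/46539 = 22517/144 - 17910/46539 = 22517*(1/144) - 17910*1/46539 = 22517/144 - 1990/5171 = 116148847/744624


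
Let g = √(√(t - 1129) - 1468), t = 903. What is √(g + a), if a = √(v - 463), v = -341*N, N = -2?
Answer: √(√219 + √(-1468 + I*√226)) ≈ 5.2981 + 3.6159*I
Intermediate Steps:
g = √(-1468 + I*√226) (g = √(√(903 - 1129) - 1468) = √(√(-226) - 1468) = √(I*√226 - 1468) = √(-1468 + I*√226) ≈ 0.1962 + 38.315*I)
v = 682 (v = -341*(-2) = 682)
a = √219 (a = √(682 - 463) = √219 ≈ 14.799)
√(g + a) = √(√(-1468 + I*√226) + √219) = √(√219 + √(-1468 + I*√226))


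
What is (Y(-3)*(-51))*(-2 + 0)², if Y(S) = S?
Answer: 612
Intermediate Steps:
(Y(-3)*(-51))*(-2 + 0)² = (-3*(-51))*(-2 + 0)² = 153*(-2)² = 153*4 = 612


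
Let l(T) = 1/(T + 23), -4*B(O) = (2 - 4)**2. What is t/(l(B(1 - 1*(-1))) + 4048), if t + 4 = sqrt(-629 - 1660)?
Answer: -88/89057 + 22*I*sqrt(2289)/89057 ≈ -0.00098813 + 0.011819*I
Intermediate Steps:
t = -4 + I*sqrt(2289) (t = -4 + sqrt(-629 - 1660) = -4 + sqrt(-2289) = -4 + I*sqrt(2289) ≈ -4.0 + 47.844*I)
B(O) = -1 (B(O) = -(2 - 4)**2/4 = -1/4*(-2)**2 = -1/4*4 = -1)
l(T) = 1/(23 + T)
t/(l(B(1 - 1*(-1))) + 4048) = (-4 + I*sqrt(2289))/(1/(23 - 1) + 4048) = (-4 + I*sqrt(2289))/(1/22 + 4048) = (-4 + I*sqrt(2289))/(89057/22) = (-4 + I*sqrt(2289))*(22/89057) = -88/89057 + 22*I*sqrt(2289)/89057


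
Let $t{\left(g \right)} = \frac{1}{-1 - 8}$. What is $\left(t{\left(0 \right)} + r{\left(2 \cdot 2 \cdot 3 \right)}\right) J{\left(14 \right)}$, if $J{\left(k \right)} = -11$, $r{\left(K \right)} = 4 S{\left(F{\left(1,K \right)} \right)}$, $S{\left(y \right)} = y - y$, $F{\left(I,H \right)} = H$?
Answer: $\frac{11}{9} \approx 1.2222$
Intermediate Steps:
$S{\left(y \right)} = 0$
$r{\left(K \right)} = 0$ ($r{\left(K \right)} = 4 \cdot 0 = 0$)
$t{\left(g \right)} = - \frac{1}{9}$ ($t{\left(g \right)} = \frac{1}{-9} = - \frac{1}{9}$)
$\left(t{\left(0 \right)} + r{\left(2 \cdot 2 \cdot 3 \right)}\right) J{\left(14 \right)} = \left(- \frac{1}{9} + 0\right) \left(-11\right) = \left(- \frac{1}{9}\right) \left(-11\right) = \frac{11}{9}$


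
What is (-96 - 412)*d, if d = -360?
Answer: 182880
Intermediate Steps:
(-96 - 412)*d = (-96 - 412)*(-360) = -508*(-360) = 182880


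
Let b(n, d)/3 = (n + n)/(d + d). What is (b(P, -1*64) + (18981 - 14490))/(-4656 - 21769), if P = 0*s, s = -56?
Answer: -4491/26425 ≈ -0.16995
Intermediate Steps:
P = 0 (P = 0*(-56) = 0)
b(n, d) = 3*n/d (b(n, d) = 3*((n + n)/(d + d)) = 3*((2*n)/((2*d))) = 3*((2*n)*(1/(2*d))) = 3*(n/d) = 3*n/d)
(b(P, -1*64) + (18981 - 14490))/(-4656 - 21769) = (3*0/(-1*64) + (18981 - 14490))/(-4656 - 21769) = (3*0/(-64) + 4491)/(-26425) = (3*0*(-1/64) + 4491)*(-1/26425) = (0 + 4491)*(-1/26425) = 4491*(-1/26425) = -4491/26425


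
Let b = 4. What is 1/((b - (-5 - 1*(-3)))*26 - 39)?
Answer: 1/117 ≈ 0.0085470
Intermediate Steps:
1/((b - (-5 - 1*(-3)))*26 - 39) = 1/((4 - (-5 - 1*(-3)))*26 - 39) = 1/((4 - (-5 + 3))*26 - 39) = 1/((4 - 1*(-2))*26 - 39) = 1/((4 + 2)*26 - 39) = 1/(6*26 - 39) = 1/(156 - 39) = 1/117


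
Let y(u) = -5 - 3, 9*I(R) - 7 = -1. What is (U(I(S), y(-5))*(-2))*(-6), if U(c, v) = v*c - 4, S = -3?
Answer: -112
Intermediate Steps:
I(R) = 2/3 (I(R) = 7/9 + (1/9)*(-1) = 7/9 - 1/9 = 2/3)
y(u) = -8
U(c, v) = -4 + c*v (U(c, v) = c*v - 4 = -4 + c*v)
(U(I(S), y(-5))*(-2))*(-6) = ((-4 + (2/3)*(-8))*(-2))*(-6) = ((-4 - 16/3)*(-2))*(-6) = -28/3*(-2)*(-6) = (56/3)*(-6) = -112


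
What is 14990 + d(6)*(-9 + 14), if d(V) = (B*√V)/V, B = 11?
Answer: 14990 + 55*√6/6 ≈ 15012.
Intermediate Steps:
d(V) = 11/√V (d(V) = (11*√V)/V = 11/√V)
14990 + d(6)*(-9 + 14) = 14990 + (11/√6)*(-9 + 14) = 14990 + (11*(√6/6))*5 = 14990 + (11*√6/6)*5 = 14990 + 55*√6/6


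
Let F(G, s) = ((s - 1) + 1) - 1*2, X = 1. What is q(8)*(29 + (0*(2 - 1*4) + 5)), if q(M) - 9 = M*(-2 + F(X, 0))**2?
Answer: 4658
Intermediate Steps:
F(G, s) = -2 + s (F(G, s) = ((-1 + s) + 1) - 2 = s - 2 = -2 + s)
q(M) = 9 + 16*M (q(M) = 9 + M*(-2 + (-2 + 0))**2 = 9 + M*(-2 - 2)**2 = 9 + M*(-4)**2 = 9 + M*16 = 9 + 16*M)
q(8)*(29 + (0*(2 - 1*4) + 5)) = (9 + 16*8)*(29 + (0*(2 - 1*4) + 5)) = (9 + 128)*(29 + (0*(2 - 4) + 5)) = 137*(29 + (0*(-2) + 5)) = 137*(29 + (0 + 5)) = 137*(29 + 5) = 137*34 = 4658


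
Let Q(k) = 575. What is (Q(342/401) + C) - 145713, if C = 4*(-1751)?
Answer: -152142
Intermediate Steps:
C = -7004
(Q(342/401) + C) - 145713 = (575 - 7004) - 145713 = -6429 - 145713 = -152142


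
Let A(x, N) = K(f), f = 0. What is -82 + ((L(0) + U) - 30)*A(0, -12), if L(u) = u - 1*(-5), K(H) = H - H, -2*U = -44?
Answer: -82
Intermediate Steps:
U = 22 (U = -1/2*(-44) = 22)
K(H) = 0
A(x, N) = 0
L(u) = 5 + u (L(u) = u + 5 = 5 + u)
-82 + ((L(0) + U) - 30)*A(0, -12) = -82 + (((5 + 0) + 22) - 30)*0 = -82 + ((5 + 22) - 30)*0 = -82 + (27 - 30)*0 = -82 - 3*0 = -82 + 0 = -82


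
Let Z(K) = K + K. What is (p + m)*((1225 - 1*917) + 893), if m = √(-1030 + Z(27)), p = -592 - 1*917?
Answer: -1812309 + 4804*I*√61 ≈ -1.8123e+6 + 37520.0*I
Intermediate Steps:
p = -1509 (p = -592 - 917 = -1509)
Z(K) = 2*K
m = 4*I*√61 (m = √(-1030 + 2*27) = √(-1030 + 54) = √(-976) = 4*I*√61 ≈ 31.241*I)
(p + m)*((1225 - 1*917) + 893) = (-1509 + 4*I*√61)*((1225 - 1*917) + 893) = (-1509 + 4*I*√61)*((1225 - 917) + 893) = (-1509 + 4*I*√61)*(308 + 893) = (-1509 + 4*I*√61)*1201 = -1812309 + 4804*I*√61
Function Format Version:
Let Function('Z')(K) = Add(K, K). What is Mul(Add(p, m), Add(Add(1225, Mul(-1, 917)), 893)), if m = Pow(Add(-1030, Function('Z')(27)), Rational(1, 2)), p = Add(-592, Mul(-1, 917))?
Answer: Add(-1812309, Mul(4804, I, Pow(61, Rational(1, 2)))) ≈ Add(-1.8123e+6, Mul(37520., I))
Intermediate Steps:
p = -1509 (p = Add(-592, -917) = -1509)
Function('Z')(K) = Mul(2, K)
m = Mul(4, I, Pow(61, Rational(1, 2))) (m = Pow(Add(-1030, Mul(2, 27)), Rational(1, 2)) = Pow(Add(-1030, 54), Rational(1, 2)) = Pow(-976, Rational(1, 2)) = Mul(4, I, Pow(61, Rational(1, 2))) ≈ Mul(31.241, I))
Mul(Add(p, m), Add(Add(1225, Mul(-1, 917)), 893)) = Mul(Add(-1509, Mul(4, I, Pow(61, Rational(1, 2)))), Add(Add(1225, Mul(-1, 917)), 893)) = Mul(Add(-1509, Mul(4, I, Pow(61, Rational(1, 2)))), Add(Add(1225, -917), 893)) = Mul(Add(-1509, Mul(4, I, Pow(61, Rational(1, 2)))), Add(308, 893)) = Mul(Add(-1509, Mul(4, I, Pow(61, Rational(1, 2)))), 1201) = Add(-1812309, Mul(4804, I, Pow(61, Rational(1, 2))))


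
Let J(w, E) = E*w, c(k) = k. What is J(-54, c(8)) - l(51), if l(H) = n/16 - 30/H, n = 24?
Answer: -14719/34 ≈ -432.91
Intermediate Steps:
l(H) = 3/2 - 30/H (l(H) = 24/16 - 30/H = 24*(1/16) - 30/H = 3/2 - 30/H)
J(-54, c(8)) - l(51) = 8*(-54) - (3/2 - 30/51) = -432 - (3/2 - 30*1/51) = -432 - (3/2 - 10/17) = -432 - 1*31/34 = -432 - 31/34 = -14719/34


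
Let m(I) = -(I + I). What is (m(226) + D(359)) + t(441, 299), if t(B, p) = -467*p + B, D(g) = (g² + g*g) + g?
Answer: 118477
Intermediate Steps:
m(I) = -2*I
D(g) = g + 2*g² (D(g) = (g² + g²) + g = 2*g² + g = g + 2*g²)
t(B, p) = B - 467*p
(m(226) + D(359)) + t(441, 299) = (-2*226 + 359*(1 + 2*359)) + (441 - 467*299) = (-452 + 359*(1 + 718)) + (441 - 139633) = (-452 + 359*719) - 139192 = (-452 + 258121) - 139192 = 257669 - 139192 = 118477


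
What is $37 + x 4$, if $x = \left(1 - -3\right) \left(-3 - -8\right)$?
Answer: $117$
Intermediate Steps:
$x = 20$ ($x = \left(1 + 3\right) \left(-3 + 8\right) = 4 \cdot 5 = 20$)
$37 + x 4 = 37 + 20 \cdot 4 = 37 + 80 = 117$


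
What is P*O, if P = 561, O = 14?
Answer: 7854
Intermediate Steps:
P*O = 561*14 = 7854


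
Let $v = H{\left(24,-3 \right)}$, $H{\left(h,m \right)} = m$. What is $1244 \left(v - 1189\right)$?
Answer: $-1482848$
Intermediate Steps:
$v = -3$
$1244 \left(v - 1189\right) = 1244 \left(-3 - 1189\right) = 1244 \left(-1192\right) = -1482848$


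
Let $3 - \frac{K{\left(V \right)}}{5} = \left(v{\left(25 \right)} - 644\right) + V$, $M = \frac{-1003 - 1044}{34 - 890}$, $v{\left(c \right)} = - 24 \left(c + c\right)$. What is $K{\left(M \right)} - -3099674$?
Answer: $\frac{2661215869}{856} \approx 3.1089 \cdot 10^{6}$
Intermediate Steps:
$v{\left(c \right)} = - 48 c$ ($v{\left(c \right)} = - 24 \cdot 2 c = - 48 c$)
$M = \frac{2047}{856}$ ($M = - \frac{2047}{-856} = \left(-2047\right) \left(- \frac{1}{856}\right) = \frac{2047}{856} \approx 2.3914$)
$K{\left(V \right)} = 9235 - 5 V$ ($K{\left(V \right)} = 15 - 5 \left(\left(\left(-48\right) 25 - 644\right) + V\right) = 15 - 5 \left(\left(-1200 - 644\right) + V\right) = 15 - 5 \left(-1844 + V\right) = 15 - \left(-9220 + 5 V\right) = 9235 - 5 V$)
$K{\left(M \right)} - -3099674 = \left(9235 - \frac{10235}{856}\right) - -3099674 = \left(9235 - \frac{10235}{856}\right) + 3099674 = \frac{7894925}{856} + 3099674 = \frac{2661215869}{856}$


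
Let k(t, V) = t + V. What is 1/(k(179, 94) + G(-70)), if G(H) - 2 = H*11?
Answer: -1/495 ≈ -0.0020202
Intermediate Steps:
G(H) = 2 + 11*H (G(H) = 2 + H*11 = 2 + 11*H)
k(t, V) = V + t
1/(k(179, 94) + G(-70)) = 1/((94 + 179) + (2 + 11*(-70))) = 1/(273 + (2 - 770)) = 1/(273 - 768) = 1/(-495) = -1/495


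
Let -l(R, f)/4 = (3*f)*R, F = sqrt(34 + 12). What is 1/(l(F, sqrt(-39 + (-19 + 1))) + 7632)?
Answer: 53/407118 + I*sqrt(2622)/4885416 ≈ 0.00013018 + 1.0481e-5*I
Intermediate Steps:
F = sqrt(46) ≈ 6.7823
l(R, f) = -12*R*f (l(R, f) = -4*3*f*R = -12*R*f)
1/(l(F, sqrt(-39 + (-19 + 1))) + 7632) = 1/(-12*sqrt(46)*sqrt(-39 + (-19 + 1)) + 7632) = 1/(-12*sqrt(46)*sqrt(-39 - 18) + 7632) = 1/(-12*sqrt(46)*sqrt(-57) + 7632) = 1/(-12*sqrt(46)*I*sqrt(57) + 7632) = 1/(-12*I*sqrt(2622) + 7632) = 1/(7632 - 12*I*sqrt(2622))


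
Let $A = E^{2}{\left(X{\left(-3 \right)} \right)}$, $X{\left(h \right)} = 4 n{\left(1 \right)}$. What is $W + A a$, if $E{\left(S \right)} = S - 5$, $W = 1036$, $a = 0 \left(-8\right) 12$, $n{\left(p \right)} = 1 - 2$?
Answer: $1036$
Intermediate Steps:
$n{\left(p \right)} = -1$
$a = 0$ ($a = 0 \cdot 12 = 0$)
$X{\left(h \right)} = -4$ ($X{\left(h \right)} = 4 \left(-1\right) = -4$)
$E{\left(S \right)} = -5 + S$
$A = 81$ ($A = \left(-5 - 4\right)^{2} = \left(-9\right)^{2} = 81$)
$W + A a = 1036 + 81 \cdot 0 = 1036 + 0 = 1036$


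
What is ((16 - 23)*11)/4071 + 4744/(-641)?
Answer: -19362181/2609511 ≈ -7.4199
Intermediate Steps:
((16 - 23)*11)/4071 + 4744/(-641) = -7*11*(1/4071) + 4744*(-1/641) = -77*1/4071 - 4744/641 = -77/4071 - 4744/641 = -19362181/2609511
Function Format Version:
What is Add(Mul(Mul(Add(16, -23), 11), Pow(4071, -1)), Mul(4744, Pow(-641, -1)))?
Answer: Rational(-19362181, 2609511) ≈ -7.4199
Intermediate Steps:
Add(Mul(Mul(Add(16, -23), 11), Pow(4071, -1)), Mul(4744, Pow(-641, -1))) = Add(Mul(Mul(-7, 11), Rational(1, 4071)), Mul(4744, Rational(-1, 641))) = Add(Mul(-77, Rational(1, 4071)), Rational(-4744, 641)) = Add(Rational(-77, 4071), Rational(-4744, 641)) = Rational(-19362181, 2609511)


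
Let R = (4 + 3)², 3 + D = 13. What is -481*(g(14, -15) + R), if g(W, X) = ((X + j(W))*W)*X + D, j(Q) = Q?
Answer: -129389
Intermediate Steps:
D = 10 (D = -3 + 13 = 10)
g(W, X) = 10 + W*X*(W + X) (g(W, X) = ((X + W)*W)*X + 10 = ((W + X)*W)*X + 10 = (W*(W + X))*X + 10 = W*X*(W + X) + 10 = 10 + W*X*(W + X))
R = 49 (R = 7² = 49)
-481*(g(14, -15) + R) = -481*((10 + 14*(-15)² - 15*14²) + 49) = -481*((10 + 14*225 - 15*196) + 49) = -481*((10 + 3150 - 2940) + 49) = -481*(220 + 49) = -481*269 = -129389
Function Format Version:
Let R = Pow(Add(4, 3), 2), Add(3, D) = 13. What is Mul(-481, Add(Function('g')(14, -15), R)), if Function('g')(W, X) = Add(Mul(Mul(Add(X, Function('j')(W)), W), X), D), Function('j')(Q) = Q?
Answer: -129389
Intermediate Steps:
D = 10 (D = Add(-3, 13) = 10)
Function('g')(W, X) = Add(10, Mul(W, X, Add(W, X))) (Function('g')(W, X) = Add(Mul(Mul(Add(X, W), W), X), 10) = Add(Mul(Mul(Add(W, X), W), X), 10) = Add(Mul(Mul(W, Add(W, X)), X), 10) = Add(Mul(W, X, Add(W, X)), 10) = Add(10, Mul(W, X, Add(W, X))))
R = 49 (R = Pow(7, 2) = 49)
Mul(-481, Add(Function('g')(14, -15), R)) = Mul(-481, Add(Add(10, Mul(14, Pow(-15, 2)), Mul(-15, Pow(14, 2))), 49)) = Mul(-481, Add(Add(10, Mul(14, 225), Mul(-15, 196)), 49)) = Mul(-481, Add(Add(10, 3150, -2940), 49)) = Mul(-481, Add(220, 49)) = Mul(-481, 269) = -129389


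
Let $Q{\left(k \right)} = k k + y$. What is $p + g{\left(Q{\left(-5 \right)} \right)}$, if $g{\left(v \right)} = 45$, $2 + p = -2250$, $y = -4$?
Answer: $-2207$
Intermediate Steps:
$p = -2252$ ($p = -2 - 2250 = -2252$)
$Q{\left(k \right)} = -4 + k^{2}$ ($Q{\left(k \right)} = k k - 4 = k^{2} - 4 = -4 + k^{2}$)
$p + g{\left(Q{\left(-5 \right)} \right)} = -2252 + 45 = -2207$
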